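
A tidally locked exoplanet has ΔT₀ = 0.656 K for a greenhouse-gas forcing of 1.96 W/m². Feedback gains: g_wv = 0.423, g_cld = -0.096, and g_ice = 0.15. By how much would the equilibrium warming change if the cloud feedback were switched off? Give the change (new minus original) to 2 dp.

0.28 K

Original: g = 0.477, ΔT = 0.656/(1−0.477) = 1.2543 K.
Without cloud: g' = 0.573, ΔT' = 0.656/(1−0.573) = 1.5363 K.
Change = 1.5363 − 1.2543 = 0.28 K.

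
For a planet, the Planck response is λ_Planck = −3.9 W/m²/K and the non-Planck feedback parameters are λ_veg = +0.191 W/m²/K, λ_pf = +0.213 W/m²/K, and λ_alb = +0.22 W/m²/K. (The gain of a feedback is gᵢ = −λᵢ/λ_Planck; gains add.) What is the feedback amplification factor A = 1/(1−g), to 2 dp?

Convert to gains: g_veg = 0.191/3.9 = 0.04897; g_pf = 0.213/3.9 = 0.05462; g_alb = 0.22/3.9 = 0.05641.
Total gain g = 0.16.
A = 1/(1 − 0.16) = 1.19.

1.19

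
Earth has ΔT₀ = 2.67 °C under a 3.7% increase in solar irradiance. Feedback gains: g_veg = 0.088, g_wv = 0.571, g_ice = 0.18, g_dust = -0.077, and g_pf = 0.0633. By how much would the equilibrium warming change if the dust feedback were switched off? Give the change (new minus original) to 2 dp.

12.05 °C

Original: g = 0.8253, ΔT = 2.67/(1−0.8253) = 15.2833 °C.
Without dust: g' = 0.9023, ΔT' = 2.67/(1−0.9023) = 27.3286 °C.
Change = 27.3286 − 15.2833 = 12.05 °C.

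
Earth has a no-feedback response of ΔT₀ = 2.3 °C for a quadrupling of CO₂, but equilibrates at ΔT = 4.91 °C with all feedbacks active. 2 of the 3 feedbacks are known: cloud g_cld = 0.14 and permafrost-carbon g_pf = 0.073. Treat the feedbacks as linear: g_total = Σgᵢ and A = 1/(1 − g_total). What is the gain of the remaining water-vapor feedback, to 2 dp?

0.32

Amplification A = ΔT/ΔT₀ = 4.91/2.3 = 2.135.
Total gain g = 1 − 1/A = 1 − 1/2.135 = 0.5316.
Known gains sum to 0.14 + 0.073 = 0.213.
g_wv = 0.5316 − 0.213 = 0.32.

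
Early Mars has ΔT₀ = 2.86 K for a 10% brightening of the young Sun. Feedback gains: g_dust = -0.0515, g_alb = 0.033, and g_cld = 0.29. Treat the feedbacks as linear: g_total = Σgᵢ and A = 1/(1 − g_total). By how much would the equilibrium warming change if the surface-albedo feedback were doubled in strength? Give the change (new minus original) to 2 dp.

0.19 K

Original: g = 0.2715, ΔT = 2.86/(1−0.2715) = 3.9259 K.
With doubled surface-albedo: g' = 0.3045, ΔT' = 2.86/(1−0.3045) = 4.1121 K.
Change = 4.1121 − 3.9259 = 0.19 K.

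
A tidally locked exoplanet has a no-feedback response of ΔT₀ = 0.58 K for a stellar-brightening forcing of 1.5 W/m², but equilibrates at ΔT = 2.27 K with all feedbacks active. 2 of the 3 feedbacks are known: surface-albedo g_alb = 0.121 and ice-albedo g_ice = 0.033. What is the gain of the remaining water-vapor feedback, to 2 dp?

Amplification A = ΔT/ΔT₀ = 2.27/0.58 = 3.914.
Total gain g = 1 − 1/A = 1 − 1/3.914 = 0.7445.
Known gains sum to 0.121 + 0.033 = 0.154.
g_wv = 0.7445 − 0.154 = 0.59.

0.59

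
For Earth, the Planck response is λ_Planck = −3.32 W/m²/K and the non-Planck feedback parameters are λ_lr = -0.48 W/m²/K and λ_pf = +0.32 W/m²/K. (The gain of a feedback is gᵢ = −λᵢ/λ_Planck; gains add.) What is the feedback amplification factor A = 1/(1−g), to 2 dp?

Convert to gains: g_lr = -0.48/3.32 = -0.1446; g_pf = 0.32/3.32 = 0.09639.
Total gain g = -0.04821.
A = 1/(1 + 0.04821) = 0.95.

0.95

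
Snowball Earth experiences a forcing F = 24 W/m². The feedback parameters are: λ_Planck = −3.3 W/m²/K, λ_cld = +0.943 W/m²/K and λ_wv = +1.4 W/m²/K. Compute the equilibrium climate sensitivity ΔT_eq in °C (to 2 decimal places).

25.08 °C

Net feedback parameter λ = (−3.3) + (+0.943) + (+1.4) = -0.957 W/m²/K.
ΔT = −F/λ = −24/(-0.957) = 25.08 °C.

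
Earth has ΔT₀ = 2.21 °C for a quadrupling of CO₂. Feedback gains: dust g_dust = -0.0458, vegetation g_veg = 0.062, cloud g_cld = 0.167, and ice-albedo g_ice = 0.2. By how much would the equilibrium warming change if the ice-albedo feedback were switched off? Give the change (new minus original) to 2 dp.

Original: g = 0.3832, ΔT = 2.21/(1−0.3832) = 3.5830 °C.
Without ice-albedo: g' = 0.1832, ΔT' = 2.21/(1−0.1832) = 2.7057 °C.
Change = 2.7057 − 3.5830 = -0.88 °C.

-0.88 °C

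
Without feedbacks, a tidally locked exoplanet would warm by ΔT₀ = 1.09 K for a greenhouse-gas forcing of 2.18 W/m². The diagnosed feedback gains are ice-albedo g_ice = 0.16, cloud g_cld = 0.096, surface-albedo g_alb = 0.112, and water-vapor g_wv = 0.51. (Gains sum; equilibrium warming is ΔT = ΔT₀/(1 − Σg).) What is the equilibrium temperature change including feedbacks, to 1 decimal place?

Total gain g = 0.16 + 0.096 + 0.112 + 0.51 = 0.878.
Amplification A = 1/(1 − 0.878) = 8.197.
ΔT = 1.09 × 8.197 = 8.9 K.

8.9 K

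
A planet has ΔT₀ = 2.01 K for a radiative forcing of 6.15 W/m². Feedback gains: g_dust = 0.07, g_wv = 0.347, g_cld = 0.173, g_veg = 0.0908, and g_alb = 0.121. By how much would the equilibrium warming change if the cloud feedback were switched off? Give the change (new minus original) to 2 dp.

Original: g = 0.8018, ΔT = 2.01/(1−0.8018) = 10.1413 K.
Without cloud: g' = 0.6288, ΔT' = 2.01/(1−0.6288) = 5.4149 K.
Change = 5.4149 − 10.1413 = -4.73 K.

-4.73 K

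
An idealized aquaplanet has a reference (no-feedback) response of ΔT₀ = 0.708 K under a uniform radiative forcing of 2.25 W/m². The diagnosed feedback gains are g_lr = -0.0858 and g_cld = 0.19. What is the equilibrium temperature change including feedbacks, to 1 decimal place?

0.8 K

Total gain g = -0.0858 + 0.19 = 0.1042.
Amplification A = 1/(1 − 0.1042) = 1.116.
ΔT = 0.708 × 1.116 = 0.8 K.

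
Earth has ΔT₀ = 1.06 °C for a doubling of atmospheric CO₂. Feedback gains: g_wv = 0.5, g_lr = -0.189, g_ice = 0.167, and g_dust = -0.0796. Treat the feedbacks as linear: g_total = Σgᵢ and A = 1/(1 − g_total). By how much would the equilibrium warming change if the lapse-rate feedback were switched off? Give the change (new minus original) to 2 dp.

0.81 °C

Original: g = 0.3984, ΔT = 1.06/(1−0.3984) = 1.7620 °C.
Without lapse-rate: g' = 0.5874, ΔT' = 1.06/(1−0.5874) = 2.5691 °C.
Change = 2.5691 − 1.7620 = 0.81 °C.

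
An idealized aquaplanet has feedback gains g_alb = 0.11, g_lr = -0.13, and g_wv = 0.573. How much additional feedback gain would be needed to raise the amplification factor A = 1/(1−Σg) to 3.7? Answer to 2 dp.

Current total gain = 0.553.
Target gain for A = 3.7: g* = 1 − 1/3.7 = 0.7297.
Additional gain needed = 0.7297 − 0.553 = 0.18.

0.18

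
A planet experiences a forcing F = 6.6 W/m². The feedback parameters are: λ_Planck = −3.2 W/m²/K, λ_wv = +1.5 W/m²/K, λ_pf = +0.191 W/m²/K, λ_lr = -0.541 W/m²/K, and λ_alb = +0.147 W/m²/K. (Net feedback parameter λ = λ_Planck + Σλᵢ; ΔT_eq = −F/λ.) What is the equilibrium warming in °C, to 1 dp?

3.5 °C

Net feedback parameter λ = (−3.2) + (+1.5) + (+0.191) + (-0.541) + (+0.147) = -1.903 W/m²/K.
ΔT = −F/λ = −6.6/(-1.903) = 3.5 °C.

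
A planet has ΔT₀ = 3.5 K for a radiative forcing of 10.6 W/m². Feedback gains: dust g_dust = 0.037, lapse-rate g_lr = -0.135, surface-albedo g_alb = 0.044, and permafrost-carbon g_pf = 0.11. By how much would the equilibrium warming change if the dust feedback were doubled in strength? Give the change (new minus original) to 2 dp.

0.15 K

Original: g = 0.056, ΔT = 3.5/(1−0.056) = 3.7076 K.
With doubled dust: g' = 0.093, ΔT' = 3.5/(1−0.093) = 3.8589 K.
Change = 3.8589 − 3.7076 = 0.15 K.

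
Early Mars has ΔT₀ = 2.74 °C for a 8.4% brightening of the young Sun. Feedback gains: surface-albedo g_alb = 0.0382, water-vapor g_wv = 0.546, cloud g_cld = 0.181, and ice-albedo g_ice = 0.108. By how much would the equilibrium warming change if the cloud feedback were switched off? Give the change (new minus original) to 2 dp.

-12.71 °C

Original: g = 0.8732, ΔT = 2.74/(1−0.8732) = 21.6088 °C.
Without cloud: g' = 0.6922, ΔT' = 2.74/(1−0.6922) = 8.9019 °C.
Change = 8.9019 − 21.6088 = -12.71 °C.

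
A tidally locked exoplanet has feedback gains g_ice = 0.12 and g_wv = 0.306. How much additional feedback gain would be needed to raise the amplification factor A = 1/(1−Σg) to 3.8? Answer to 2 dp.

Current total gain = 0.426.
Target gain for A = 3.8: g* = 1 − 1/3.8 = 0.7368.
Additional gain needed = 0.7368 − 0.426 = 0.31.

0.31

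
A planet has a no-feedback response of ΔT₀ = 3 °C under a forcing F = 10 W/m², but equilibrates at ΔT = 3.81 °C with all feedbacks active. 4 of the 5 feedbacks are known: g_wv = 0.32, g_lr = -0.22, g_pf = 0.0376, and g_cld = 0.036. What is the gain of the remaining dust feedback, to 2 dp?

Amplification A = ΔT/ΔT₀ = 3.81/3 = 1.27.
Total gain g = 1 − 1/A = 1 − 1/1.27 = 0.2126.
Known gains sum to 0.32 − 0.22 + 0.0376 + 0.036 = 0.1736.
g_dust = 0.2126 − 0.1736 = 0.04.

0.04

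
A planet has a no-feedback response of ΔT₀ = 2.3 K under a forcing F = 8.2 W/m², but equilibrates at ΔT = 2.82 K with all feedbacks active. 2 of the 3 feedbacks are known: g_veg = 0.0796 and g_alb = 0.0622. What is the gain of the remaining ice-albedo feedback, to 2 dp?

0.04

Amplification A = ΔT/ΔT₀ = 2.82/2.3 = 1.226.
Total gain g = 1 − 1/A = 1 − 1/1.226 = 0.1843.
Known gains sum to 0.0796 + 0.0622 = 0.1418.
g_ice = 0.1843 − 0.1418 = 0.04.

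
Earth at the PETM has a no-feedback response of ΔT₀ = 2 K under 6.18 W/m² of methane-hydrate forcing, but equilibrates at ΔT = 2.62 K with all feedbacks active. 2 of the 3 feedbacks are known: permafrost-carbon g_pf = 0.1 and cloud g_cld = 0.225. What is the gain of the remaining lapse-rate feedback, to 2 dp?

Amplification A = ΔT/ΔT₀ = 2.62/2 = 1.31.
Total gain g = 1 − 1/A = 1 − 1/1.31 = 0.2366.
Known gains sum to 0.1 + 0.225 = 0.325.
g_lr = 0.2366 − 0.325 = -0.09.

-0.09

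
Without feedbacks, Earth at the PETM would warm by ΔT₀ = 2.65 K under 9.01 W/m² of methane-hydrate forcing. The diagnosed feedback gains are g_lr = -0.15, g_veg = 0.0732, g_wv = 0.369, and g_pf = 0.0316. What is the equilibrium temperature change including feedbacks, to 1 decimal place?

Total gain g = -0.15 + 0.0732 + 0.369 + 0.0316 = 0.3238.
Amplification A = 1/(1 − 0.3238) = 1.479.
ΔT = 2.65 × 1.479 = 3.9 K.

3.9 K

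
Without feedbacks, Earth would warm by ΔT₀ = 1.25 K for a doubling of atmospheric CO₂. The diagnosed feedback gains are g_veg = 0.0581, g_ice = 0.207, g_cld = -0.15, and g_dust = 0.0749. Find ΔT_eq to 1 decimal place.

1.5 K

Total gain g = 0.0581 + 0.207 − 0.15 + 0.0749 = 0.19.
Amplification A = 1/(1 − 0.19) = 1.235.
ΔT = 1.25 × 1.235 = 1.5 K.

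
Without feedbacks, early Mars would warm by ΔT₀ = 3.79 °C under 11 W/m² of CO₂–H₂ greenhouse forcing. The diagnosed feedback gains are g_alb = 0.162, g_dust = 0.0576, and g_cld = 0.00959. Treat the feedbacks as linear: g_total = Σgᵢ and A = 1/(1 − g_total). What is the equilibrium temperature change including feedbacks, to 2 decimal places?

4.92 °C

Total gain g = 0.162 + 0.0576 + 0.00959 = 0.22919.
Amplification A = 1/(1 − 0.22919) = 1.297.
ΔT = 3.79 × 1.297 = 4.92 °C.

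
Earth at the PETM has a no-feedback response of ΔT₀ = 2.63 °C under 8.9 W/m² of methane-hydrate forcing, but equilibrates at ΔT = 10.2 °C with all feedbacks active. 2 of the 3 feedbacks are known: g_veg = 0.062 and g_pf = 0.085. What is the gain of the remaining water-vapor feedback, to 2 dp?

Amplification A = ΔT/ΔT₀ = 10.2/2.63 = 3.878.
Total gain g = 1 − 1/A = 1 − 1/3.878 = 0.7421.
Known gains sum to 0.062 + 0.085 = 0.147.
g_wv = 0.7421 − 0.147 = 0.60.

0.60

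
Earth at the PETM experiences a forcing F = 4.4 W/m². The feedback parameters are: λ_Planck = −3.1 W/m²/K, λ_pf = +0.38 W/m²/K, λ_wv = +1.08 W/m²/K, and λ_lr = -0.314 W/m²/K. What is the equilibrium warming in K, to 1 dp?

2.3 K

Net feedback parameter λ = (−3.1) + (+0.38) + (+1.08) + (-0.314) = -1.954 W/m²/K.
ΔT = −F/λ = −4.4/(-1.954) = 2.3 K.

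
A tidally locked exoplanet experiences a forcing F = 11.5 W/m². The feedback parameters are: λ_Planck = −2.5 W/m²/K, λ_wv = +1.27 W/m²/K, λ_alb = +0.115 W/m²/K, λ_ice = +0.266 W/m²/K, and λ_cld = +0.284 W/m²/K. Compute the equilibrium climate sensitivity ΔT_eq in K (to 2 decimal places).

20.35 K

Net feedback parameter λ = (−2.5) + (+1.27) + (+0.115) + (+0.266) + (+0.284) = -0.565 W/m²/K.
ΔT = −F/λ = −11.5/(-0.565) = 20.35 K.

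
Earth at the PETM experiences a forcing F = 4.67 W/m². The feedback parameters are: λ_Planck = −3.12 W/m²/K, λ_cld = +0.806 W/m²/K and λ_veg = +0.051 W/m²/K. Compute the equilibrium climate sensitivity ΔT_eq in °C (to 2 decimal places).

2.06 °C

Net feedback parameter λ = (−3.12) + (+0.806) + (+0.051) = -2.263 W/m²/K.
ΔT = −F/λ = −4.67/(-2.263) = 2.06 °C.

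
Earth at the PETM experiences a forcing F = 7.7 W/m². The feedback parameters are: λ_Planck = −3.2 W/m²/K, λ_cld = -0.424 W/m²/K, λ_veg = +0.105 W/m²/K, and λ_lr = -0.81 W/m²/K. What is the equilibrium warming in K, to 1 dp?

Net feedback parameter λ = (−3.2) + (-0.424) + (+0.105) + (-0.81) = -4.329 W/m²/K.
ΔT = −F/λ = −7.7/(-4.329) = 1.8 K.

1.8 K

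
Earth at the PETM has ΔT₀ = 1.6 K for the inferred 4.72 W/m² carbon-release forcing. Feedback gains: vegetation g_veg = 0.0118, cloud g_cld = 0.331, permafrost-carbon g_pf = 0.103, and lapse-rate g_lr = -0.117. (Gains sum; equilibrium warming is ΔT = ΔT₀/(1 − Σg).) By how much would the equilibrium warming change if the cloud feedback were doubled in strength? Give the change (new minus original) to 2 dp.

Original: g = 0.3288, ΔT = 1.6/(1−0.3288) = 2.3838 K.
With doubled cloud: g' = 0.6598, ΔT' = 1.6/(1−0.6598) = 4.7031 K.
Change = 4.7031 − 2.3838 = 2.32 K.

2.32 K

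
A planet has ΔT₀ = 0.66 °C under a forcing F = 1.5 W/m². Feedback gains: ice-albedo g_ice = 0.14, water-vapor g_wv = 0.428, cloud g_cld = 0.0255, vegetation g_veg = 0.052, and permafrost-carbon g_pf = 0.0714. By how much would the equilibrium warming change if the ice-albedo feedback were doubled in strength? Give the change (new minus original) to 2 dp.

2.28 °C

Original: g = 0.7169, ΔT = 0.66/(1−0.7169) = 2.3313 °C.
With doubled ice-albedo: g' = 0.8569, ΔT' = 0.66/(1−0.8569) = 4.6122 °C.
Change = 4.6122 − 2.3313 = 2.28 °C.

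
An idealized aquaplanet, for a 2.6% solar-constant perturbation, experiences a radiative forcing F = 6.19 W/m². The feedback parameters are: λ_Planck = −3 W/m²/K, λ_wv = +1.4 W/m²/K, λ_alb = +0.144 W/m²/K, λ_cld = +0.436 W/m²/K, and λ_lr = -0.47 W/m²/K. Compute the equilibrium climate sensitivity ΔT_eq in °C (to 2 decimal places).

4.15 °C

Net feedback parameter λ = (−3) + (+1.4) + (+0.144) + (+0.436) + (-0.47) = -1.49 W/m²/K.
ΔT = −F/λ = −6.19/(-1.49) = 4.15 °C.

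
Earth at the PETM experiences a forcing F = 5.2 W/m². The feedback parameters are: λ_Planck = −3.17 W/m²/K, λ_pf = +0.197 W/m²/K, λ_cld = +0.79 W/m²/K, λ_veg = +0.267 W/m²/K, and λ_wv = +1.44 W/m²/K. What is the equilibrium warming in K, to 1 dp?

10.9 K

Net feedback parameter λ = (−3.17) + (+0.197) + (+0.79) + (+0.267) + (+1.44) = -0.476 W/m²/K.
ΔT = −F/λ = −5.2/(-0.476) = 10.9 K.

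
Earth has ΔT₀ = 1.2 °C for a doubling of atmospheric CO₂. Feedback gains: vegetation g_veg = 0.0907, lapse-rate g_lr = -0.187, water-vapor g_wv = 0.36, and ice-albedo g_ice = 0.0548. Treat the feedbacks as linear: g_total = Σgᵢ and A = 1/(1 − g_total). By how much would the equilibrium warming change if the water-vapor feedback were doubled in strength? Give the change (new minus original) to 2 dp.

Original: g = 0.3185, ΔT = 1.2/(1−0.3185) = 1.7608 °C.
With doubled water-vapor: g' = 0.6785, ΔT' = 1.2/(1−0.6785) = 3.7325 °C.
Change = 3.7325 − 1.7608 = 1.97 °C.

1.97 °C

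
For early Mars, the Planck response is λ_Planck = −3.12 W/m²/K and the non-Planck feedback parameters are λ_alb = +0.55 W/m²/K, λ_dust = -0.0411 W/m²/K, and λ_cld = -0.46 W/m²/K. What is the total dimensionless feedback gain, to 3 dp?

0.016

Convert to gains: g_alb = 0.55/3.12 = 0.1763; g_dust = -0.0411/3.12 = -0.01317; g_cld = -0.46/3.12 = -0.1474.
Total gain g = 0.01573.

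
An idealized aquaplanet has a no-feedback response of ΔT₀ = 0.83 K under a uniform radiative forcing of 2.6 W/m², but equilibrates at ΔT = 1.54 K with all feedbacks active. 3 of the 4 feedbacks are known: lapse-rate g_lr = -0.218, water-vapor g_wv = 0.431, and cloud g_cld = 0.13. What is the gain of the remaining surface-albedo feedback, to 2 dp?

Amplification A = ΔT/ΔT₀ = 1.54/0.83 = 1.855.
Total gain g = 1 − 1/A = 1 − 1/1.855 = 0.4609.
Known gains sum to -0.218 + 0.431 + 0.13 = 0.343.
g_alb = 0.4609 − 0.343 = 0.12.

0.12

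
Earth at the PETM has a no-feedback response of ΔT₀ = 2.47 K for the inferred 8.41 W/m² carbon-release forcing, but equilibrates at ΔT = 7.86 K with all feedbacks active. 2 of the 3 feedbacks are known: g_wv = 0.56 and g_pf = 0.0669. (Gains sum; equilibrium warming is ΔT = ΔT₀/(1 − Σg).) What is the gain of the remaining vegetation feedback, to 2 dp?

Amplification A = ΔT/ΔT₀ = 7.86/2.47 = 3.182.
Total gain g = 1 − 1/A = 1 − 1/3.182 = 0.6857.
Known gains sum to 0.56 + 0.0669 = 0.6269.
g_veg = 0.6857 − 0.6269 = 0.06.

0.06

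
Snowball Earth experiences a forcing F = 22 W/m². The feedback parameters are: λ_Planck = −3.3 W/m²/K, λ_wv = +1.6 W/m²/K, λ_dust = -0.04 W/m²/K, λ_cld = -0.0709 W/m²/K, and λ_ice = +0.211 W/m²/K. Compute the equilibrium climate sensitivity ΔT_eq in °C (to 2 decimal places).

Net feedback parameter λ = (−3.3) + (+1.6) + (-0.04) + (-0.0709) + (+0.211) = -1.5999 W/m²/K.
ΔT = −F/λ = −22/(-1.5999) = 13.75 °C.

13.75 °C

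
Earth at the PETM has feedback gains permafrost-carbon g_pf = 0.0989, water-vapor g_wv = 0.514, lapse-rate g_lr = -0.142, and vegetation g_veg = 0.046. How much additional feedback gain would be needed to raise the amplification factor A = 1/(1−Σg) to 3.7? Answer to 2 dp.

0.21

Current total gain = 0.5169.
Target gain for A = 3.7: g* = 1 − 1/3.7 = 0.7297.
Additional gain needed = 0.7297 − 0.5169 = 0.21.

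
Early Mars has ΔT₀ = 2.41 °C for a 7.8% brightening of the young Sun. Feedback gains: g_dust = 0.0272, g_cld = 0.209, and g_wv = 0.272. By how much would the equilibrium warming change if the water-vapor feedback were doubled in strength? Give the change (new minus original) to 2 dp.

Original: g = 0.5082, ΔT = 2.41/(1−0.5082) = 4.9004 °C.
With doubled water-vapor: g' = 0.7802, ΔT' = 2.41/(1−0.7802) = 10.9645 °C.
Change = 10.9645 − 4.9004 = 6.06 °C.

6.06 °C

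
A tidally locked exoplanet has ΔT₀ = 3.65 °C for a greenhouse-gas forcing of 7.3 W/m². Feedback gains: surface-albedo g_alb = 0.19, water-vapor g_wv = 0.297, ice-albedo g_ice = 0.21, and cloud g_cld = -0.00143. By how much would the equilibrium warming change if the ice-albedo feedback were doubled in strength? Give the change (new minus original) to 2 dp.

Original: g = 0.69557, ΔT = 3.65/(1−0.69557) = 11.9896 °C.
With doubled ice-albedo: g' = 0.90557, ΔT' = 3.65/(1−0.90557) = 38.6530 °C.
Change = 38.6530 − 11.9896 = 26.66 °C.

26.66 °C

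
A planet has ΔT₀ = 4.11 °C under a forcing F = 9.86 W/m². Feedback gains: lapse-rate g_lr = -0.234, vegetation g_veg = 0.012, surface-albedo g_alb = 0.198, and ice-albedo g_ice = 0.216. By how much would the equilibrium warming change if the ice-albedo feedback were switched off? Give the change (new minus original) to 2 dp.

Original: g = 0.192, ΔT = 4.11/(1−0.192) = 5.0866 °C.
Without ice-albedo: g' = -0.024, ΔT' = 4.11/(1+0.024) = 4.0137 °C.
Change = 4.0137 − 5.0866 = -1.07 °C.

-1.07 °C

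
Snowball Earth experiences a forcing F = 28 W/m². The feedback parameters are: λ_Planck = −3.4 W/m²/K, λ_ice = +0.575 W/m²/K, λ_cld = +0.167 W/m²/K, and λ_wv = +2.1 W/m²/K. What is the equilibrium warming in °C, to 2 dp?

Net feedback parameter λ = (−3.4) + (+0.575) + (+0.167) + (+2.1) = -0.558 W/m²/K.
ΔT = −F/λ = −28/(-0.558) = 50.18 °C.

50.18 °C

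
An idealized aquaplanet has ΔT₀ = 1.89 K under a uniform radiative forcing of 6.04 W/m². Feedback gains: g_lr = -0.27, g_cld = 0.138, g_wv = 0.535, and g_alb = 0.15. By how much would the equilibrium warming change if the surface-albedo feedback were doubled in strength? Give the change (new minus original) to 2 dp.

2.14 K

Original: g = 0.553, ΔT = 1.89/(1−0.553) = 4.2282 K.
With doubled surface-albedo: g' = 0.703, ΔT' = 1.89/(1−0.703) = 6.3636 K.
Change = 6.3636 − 4.2282 = 2.14 K.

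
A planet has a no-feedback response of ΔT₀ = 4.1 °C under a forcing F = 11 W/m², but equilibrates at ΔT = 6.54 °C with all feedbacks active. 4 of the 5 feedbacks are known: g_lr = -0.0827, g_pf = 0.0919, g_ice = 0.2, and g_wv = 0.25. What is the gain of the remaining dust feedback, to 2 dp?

-0.09

Amplification A = ΔT/ΔT₀ = 6.54/4.1 = 1.595.
Total gain g = 1 − 1/A = 1 − 1/1.595 = 0.373.
Known gains sum to -0.0827 + 0.0919 + 0.2 + 0.25 = 0.4592.
g_dust = 0.373 − 0.4592 = -0.09.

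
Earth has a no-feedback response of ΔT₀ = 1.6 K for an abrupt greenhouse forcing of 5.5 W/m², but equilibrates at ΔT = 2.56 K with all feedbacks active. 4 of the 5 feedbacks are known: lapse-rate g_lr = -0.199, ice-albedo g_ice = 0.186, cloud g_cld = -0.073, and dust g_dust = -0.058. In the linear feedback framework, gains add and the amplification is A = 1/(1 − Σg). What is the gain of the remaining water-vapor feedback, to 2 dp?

0.52

Amplification A = ΔT/ΔT₀ = 2.56/1.6 = 1.6.
Total gain g = 1 − 1/A = 1 − 1/1.6 = 0.375.
Known gains sum to -0.199 + 0.186 − 0.073 − 0.058 = -0.144.
g_wv = 0.375 + 0.144 = 0.52.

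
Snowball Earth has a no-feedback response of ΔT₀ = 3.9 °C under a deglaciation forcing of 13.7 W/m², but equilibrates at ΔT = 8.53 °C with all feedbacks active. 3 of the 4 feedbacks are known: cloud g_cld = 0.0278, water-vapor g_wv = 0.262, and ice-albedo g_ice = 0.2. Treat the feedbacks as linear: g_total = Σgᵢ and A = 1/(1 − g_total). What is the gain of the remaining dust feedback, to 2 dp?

Amplification A = ΔT/ΔT₀ = 8.53/3.9 = 2.187.
Total gain g = 1 − 1/A = 1 − 1/2.187 = 0.5428.
Known gains sum to 0.0278 + 0.262 + 0.2 = 0.4898.
g_dust = 0.5428 − 0.4898 = 0.05.

0.05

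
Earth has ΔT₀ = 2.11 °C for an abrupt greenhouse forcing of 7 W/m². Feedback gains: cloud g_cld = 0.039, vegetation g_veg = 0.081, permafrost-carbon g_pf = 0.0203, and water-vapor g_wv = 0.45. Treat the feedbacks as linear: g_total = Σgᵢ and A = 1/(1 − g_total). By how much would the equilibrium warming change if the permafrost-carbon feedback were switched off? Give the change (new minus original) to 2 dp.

Original: g = 0.5903, ΔT = 2.11/(1−0.5903) = 5.1501 °C.
Without permafrost-carbon: g' = 0.57, ΔT' = 2.11/(1−0.57) = 4.9070 °C.
Change = 4.9070 − 5.1501 = -0.24 °C.

-0.24 °C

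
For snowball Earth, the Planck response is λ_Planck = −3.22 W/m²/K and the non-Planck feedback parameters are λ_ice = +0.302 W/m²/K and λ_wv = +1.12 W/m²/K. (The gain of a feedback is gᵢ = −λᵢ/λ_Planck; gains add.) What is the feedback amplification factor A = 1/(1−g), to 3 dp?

Convert to gains: g_ice = 0.302/3.22 = 0.09379; g_wv = 1.12/3.22 = 0.3478.
Total gain g = 0.44159.
A = 1/(1 − 0.44159) = 1.791.

1.791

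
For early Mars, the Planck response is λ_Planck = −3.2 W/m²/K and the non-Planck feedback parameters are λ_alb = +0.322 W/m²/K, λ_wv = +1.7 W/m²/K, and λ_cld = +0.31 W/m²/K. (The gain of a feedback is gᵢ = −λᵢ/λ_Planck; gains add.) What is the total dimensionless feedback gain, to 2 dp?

0.73

Convert to gains: g_alb = 0.322/3.2 = 0.1006; g_wv = 1.7/3.2 = 0.5312; g_cld = 0.31/3.2 = 0.09687.
Total gain g = 0.72867.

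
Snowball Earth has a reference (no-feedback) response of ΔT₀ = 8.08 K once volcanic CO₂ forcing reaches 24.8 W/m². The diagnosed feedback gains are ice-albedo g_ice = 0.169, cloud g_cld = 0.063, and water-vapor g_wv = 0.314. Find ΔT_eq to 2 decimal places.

17.80 K

Total gain g = 0.169 + 0.063 + 0.314 = 0.546.
Amplification A = 1/(1 − 0.546) = 2.203.
ΔT = 8.08 × 2.203 = 17.80 K.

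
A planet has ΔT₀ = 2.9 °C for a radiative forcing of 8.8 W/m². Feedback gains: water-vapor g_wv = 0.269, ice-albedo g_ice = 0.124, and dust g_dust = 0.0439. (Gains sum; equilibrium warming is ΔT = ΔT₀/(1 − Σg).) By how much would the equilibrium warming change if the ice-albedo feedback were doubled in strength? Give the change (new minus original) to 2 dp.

1.45 °C

Original: g = 0.4369, ΔT = 2.9/(1−0.4369) = 5.1501 °C.
With doubled ice-albedo: g' = 0.5609, ΔT' = 2.9/(1−0.5609) = 6.6044 °C.
Change = 6.6044 − 5.1501 = 1.45 °C.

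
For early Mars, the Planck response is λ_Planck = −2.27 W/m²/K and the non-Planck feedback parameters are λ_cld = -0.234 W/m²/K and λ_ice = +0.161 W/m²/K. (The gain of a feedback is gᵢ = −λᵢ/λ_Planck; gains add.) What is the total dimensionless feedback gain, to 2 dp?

-0.03

Convert to gains: g_cld = -0.234/2.27 = -0.1031; g_ice = 0.161/2.27 = 0.07093.
Total gain g = -0.03217.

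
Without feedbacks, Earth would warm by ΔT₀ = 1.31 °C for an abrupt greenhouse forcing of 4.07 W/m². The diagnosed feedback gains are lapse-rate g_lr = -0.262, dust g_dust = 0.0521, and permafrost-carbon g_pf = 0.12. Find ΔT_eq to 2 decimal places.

Total gain g = -0.262 + 0.0521 + 0.12 = -0.0899.
Amplification A = 1/(1 + 0.0899) = 0.9175.
ΔT = 1.31 × 0.9175 = 1.20 °C.

1.20 °C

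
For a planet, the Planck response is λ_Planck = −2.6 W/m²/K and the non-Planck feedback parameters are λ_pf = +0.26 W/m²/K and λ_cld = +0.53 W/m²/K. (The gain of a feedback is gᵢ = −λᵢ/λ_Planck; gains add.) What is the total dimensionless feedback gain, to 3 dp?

Convert to gains: g_pf = 0.26/2.6 = 0.1; g_cld = 0.53/2.6 = 0.2038.
Total gain g = 0.3038.

0.304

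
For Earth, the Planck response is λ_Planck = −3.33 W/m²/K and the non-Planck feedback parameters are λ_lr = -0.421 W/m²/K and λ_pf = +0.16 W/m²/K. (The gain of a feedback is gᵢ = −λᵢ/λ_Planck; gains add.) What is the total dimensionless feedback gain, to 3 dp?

-0.078

Convert to gains: g_lr = -0.421/3.33 = -0.1264; g_pf = 0.16/3.33 = 0.04805.
Total gain g = -0.07835.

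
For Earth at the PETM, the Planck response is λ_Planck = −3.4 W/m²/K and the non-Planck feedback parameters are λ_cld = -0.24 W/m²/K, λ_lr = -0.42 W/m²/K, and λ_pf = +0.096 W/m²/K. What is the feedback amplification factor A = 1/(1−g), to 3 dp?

0.858

Convert to gains: g_cld = -0.24/3.4 = -0.07059; g_lr = -0.42/3.4 = -0.1235; g_pf = 0.096/3.4 = 0.02824.
Total gain g = -0.16585.
A = 1/(1 + 0.16585) = 0.858.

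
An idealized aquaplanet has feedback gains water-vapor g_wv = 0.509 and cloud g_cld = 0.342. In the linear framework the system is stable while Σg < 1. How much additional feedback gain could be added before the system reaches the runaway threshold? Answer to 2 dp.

0.15

Current total gain = 0.509 + 0.342 = 0.851.
Margin to runaway = 1 − 0.851 = 0.15.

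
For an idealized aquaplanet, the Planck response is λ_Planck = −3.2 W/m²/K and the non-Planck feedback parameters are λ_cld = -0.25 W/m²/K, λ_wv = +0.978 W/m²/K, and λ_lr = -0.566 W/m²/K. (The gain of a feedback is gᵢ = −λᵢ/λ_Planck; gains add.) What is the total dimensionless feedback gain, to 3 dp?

0.051

Convert to gains: g_cld = -0.25/3.2 = -0.07812; g_wv = 0.978/3.2 = 0.3056; g_lr = -0.566/3.2 = -0.1769.
Total gain g = 0.05058.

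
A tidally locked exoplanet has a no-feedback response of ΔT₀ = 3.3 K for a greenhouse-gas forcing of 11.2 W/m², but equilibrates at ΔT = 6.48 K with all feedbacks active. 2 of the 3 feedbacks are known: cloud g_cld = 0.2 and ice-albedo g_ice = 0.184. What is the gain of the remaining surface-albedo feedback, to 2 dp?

Amplification A = ΔT/ΔT₀ = 6.48/3.3 = 1.964.
Total gain g = 1 − 1/A = 1 − 1/1.964 = 0.4908.
Known gains sum to 0.2 + 0.184 = 0.384.
g_alb = 0.4908 − 0.384 = 0.11.

0.11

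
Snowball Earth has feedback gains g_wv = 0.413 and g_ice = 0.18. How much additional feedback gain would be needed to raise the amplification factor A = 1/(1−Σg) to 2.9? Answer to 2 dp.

0.06

Current total gain = 0.593.
Target gain for A = 2.9: g* = 1 − 1/2.9 = 0.6552.
Additional gain needed = 0.6552 − 0.593 = 0.06.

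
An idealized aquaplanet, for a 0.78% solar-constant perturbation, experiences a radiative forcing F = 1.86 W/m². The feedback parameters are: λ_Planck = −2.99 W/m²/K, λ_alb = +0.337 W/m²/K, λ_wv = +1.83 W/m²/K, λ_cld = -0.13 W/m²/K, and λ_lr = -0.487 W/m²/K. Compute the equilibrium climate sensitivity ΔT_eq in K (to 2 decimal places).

1.29 K

Net feedback parameter λ = (−2.99) + (+0.337) + (+1.83) + (-0.13) + (-0.487) = -1.44 W/m²/K.
ΔT = −F/λ = −1.86/(-1.44) = 1.29 K.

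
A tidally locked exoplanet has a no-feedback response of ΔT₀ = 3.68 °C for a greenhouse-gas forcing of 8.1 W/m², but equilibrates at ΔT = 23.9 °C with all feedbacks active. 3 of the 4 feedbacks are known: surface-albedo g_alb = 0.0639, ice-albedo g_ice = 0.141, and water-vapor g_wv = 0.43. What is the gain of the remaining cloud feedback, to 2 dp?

Amplification A = ΔT/ΔT₀ = 23.9/3.68 = 6.495.
Total gain g = 1 − 1/A = 1 − 1/6.495 = 0.846.
Known gains sum to 0.0639 + 0.141 + 0.43 = 0.6349.
g_cld = 0.846 − 0.6349 = 0.21.

0.21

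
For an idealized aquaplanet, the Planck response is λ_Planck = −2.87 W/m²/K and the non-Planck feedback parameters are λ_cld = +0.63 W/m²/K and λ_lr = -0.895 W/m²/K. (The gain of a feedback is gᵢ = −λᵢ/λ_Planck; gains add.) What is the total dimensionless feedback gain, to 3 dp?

Convert to gains: g_cld = 0.63/2.87 = 0.2195; g_lr = -0.895/2.87 = -0.3118.
Total gain g = -0.0923.

-0.092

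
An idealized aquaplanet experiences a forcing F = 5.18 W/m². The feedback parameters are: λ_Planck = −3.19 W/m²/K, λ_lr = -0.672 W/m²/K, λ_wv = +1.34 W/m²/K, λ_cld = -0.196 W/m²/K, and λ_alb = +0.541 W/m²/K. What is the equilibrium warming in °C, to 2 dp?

Net feedback parameter λ = (−3.19) + (-0.672) + (+1.34) + (-0.196) + (+0.541) = -2.177 W/m²/K.
ΔT = −F/λ = −5.18/(-2.177) = 2.38 °C.

2.38 °C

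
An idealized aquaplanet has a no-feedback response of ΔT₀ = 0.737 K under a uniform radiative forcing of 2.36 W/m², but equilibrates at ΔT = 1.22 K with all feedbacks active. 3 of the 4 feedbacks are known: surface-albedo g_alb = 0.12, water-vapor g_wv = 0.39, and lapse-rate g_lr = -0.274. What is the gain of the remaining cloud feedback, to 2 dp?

0.16

Amplification A = ΔT/ΔT₀ = 1.22/0.737 = 1.655.
Total gain g = 1 − 1/A = 1 − 1/1.655 = 0.3958.
Known gains sum to 0.12 + 0.39 − 0.274 = 0.236.
g_cld = 0.3958 − 0.236 = 0.16.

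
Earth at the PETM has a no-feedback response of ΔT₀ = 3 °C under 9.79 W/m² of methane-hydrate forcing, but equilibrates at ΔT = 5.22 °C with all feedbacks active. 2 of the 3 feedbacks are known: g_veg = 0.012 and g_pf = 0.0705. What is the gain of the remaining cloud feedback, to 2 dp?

Amplification A = ΔT/ΔT₀ = 5.22/3 = 1.74.
Total gain g = 1 − 1/A = 1 − 1/1.74 = 0.4253.
Known gains sum to 0.012 + 0.0705 = 0.0825.
g_cld = 0.4253 − 0.0825 = 0.34.

0.34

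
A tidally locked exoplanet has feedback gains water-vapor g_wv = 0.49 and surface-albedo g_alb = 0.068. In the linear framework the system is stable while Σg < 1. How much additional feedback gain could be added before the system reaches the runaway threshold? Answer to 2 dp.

Current total gain = 0.49 + 0.068 = 0.558.
Margin to runaway = 1 − 0.558 = 0.44.

0.44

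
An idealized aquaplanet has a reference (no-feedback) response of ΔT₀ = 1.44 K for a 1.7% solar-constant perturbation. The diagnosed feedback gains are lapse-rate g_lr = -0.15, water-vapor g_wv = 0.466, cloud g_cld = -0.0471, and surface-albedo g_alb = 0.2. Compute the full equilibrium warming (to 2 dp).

Total gain g = -0.15 + 0.466 − 0.0471 + 0.2 = 0.4689.
Amplification A = 1/(1 − 0.4689) = 1.883.
ΔT = 1.44 × 1.883 = 2.71 K.

2.71 K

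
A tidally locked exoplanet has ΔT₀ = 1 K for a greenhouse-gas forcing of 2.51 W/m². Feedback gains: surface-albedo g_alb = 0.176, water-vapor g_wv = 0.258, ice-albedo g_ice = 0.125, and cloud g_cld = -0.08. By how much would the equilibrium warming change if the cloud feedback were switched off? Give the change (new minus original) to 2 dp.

0.35 K

Original: g = 0.479, ΔT = 1/(1−0.479) = 1.9194 K.
Without cloud: g' = 0.559, ΔT' = 1/(1−0.559) = 2.2676 K.
Change = 2.2676 − 1.9194 = 0.35 K.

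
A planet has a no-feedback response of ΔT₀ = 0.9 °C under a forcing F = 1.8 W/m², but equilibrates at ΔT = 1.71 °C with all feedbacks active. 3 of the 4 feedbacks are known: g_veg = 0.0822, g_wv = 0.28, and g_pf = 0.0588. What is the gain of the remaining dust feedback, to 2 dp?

0.05

Amplification A = ΔT/ΔT₀ = 1.71/0.9 = 1.9.
Total gain g = 1 − 1/A = 1 − 1/1.9 = 0.4737.
Known gains sum to 0.0822 + 0.28 + 0.0588 = 0.421.
g_dust = 0.4737 − 0.421 = 0.05.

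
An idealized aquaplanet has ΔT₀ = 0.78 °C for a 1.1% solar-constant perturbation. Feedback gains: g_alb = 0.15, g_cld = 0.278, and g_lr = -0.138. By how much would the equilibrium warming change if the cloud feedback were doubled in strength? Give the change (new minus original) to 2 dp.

0.71 °C

Original: g = 0.29, ΔT = 0.78/(1−0.29) = 1.0986 °C.
With doubled cloud: g' = 0.568, ΔT' = 0.78/(1−0.568) = 1.8056 °C.
Change = 1.8056 − 1.0986 = 0.71 °C.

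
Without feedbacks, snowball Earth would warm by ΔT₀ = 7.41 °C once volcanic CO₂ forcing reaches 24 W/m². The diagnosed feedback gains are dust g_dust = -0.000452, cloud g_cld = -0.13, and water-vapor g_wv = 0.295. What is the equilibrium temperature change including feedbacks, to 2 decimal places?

Total gain g = -0.000452 − 0.13 + 0.295 = 0.164548.
Amplification A = 1/(1 − 0.164548) = 1.197.
ΔT = 7.41 × 1.197 = 8.87 °C.

8.87 °C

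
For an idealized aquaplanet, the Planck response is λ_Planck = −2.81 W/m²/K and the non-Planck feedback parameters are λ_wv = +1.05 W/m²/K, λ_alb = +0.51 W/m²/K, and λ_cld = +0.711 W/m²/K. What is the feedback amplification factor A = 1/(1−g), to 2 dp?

5.21

Convert to gains: g_wv = 1.05/2.81 = 0.3737; g_alb = 0.51/2.81 = 0.1815; g_cld = 0.711/2.81 = 0.253.
Total gain g = 0.8082.
A = 1/(1 − 0.8082) = 5.21.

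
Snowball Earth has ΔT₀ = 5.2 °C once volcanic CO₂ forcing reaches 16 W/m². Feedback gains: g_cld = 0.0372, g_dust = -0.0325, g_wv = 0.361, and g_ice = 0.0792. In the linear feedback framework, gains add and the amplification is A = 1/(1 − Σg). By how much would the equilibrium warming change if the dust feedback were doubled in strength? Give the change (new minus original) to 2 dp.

-0.52 °C

Original: g = 0.4449, ΔT = 5.2/(1−0.4449) = 9.3677 °C.
With doubled dust: g' = 0.4124, ΔT' = 5.2/(1−0.4124) = 8.8496 °C.
Change = 8.8496 − 9.3677 = -0.52 °C.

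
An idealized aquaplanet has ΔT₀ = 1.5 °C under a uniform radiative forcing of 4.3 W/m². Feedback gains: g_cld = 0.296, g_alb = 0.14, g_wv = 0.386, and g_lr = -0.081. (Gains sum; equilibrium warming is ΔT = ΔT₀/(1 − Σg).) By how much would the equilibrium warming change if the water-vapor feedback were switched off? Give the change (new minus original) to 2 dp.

-3.47 °C

Original: g = 0.741, ΔT = 1.5/(1−0.741) = 5.7915 °C.
Without water-vapor: g' = 0.355, ΔT' = 1.5/(1−0.355) = 2.3256 °C.
Change = 2.3256 − 5.7915 = -3.47 °C.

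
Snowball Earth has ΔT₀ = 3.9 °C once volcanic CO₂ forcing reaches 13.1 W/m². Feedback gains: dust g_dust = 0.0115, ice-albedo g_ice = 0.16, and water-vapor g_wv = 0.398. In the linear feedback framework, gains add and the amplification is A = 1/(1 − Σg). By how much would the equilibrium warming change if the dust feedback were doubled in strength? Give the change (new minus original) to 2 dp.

Original: g = 0.5695, ΔT = 3.9/(1−0.5695) = 9.0592 °C.
With doubled dust: g' = 0.581, ΔT' = 3.9/(1−0.581) = 9.3079 °C.
Change = 9.3079 − 9.0592 = 0.25 °C.

0.25 °C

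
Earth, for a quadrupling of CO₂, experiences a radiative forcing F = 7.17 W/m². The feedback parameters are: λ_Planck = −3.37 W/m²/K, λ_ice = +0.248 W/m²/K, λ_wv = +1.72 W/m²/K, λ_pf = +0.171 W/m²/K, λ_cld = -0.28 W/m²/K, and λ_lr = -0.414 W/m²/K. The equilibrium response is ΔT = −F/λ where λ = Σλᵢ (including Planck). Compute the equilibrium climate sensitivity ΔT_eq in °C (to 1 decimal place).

Net feedback parameter λ = (−3.37) + (+0.248) + (+1.72) + (+0.171) + (-0.28) + (-0.414) = -1.925 W/m²/K.
ΔT = −F/λ = −7.17/(-1.925) = 3.7 °C.

3.7 °C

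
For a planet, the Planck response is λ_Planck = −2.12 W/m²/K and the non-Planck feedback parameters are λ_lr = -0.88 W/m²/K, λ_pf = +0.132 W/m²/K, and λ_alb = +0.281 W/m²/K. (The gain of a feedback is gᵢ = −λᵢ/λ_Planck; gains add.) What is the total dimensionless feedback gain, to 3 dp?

Convert to gains: g_lr = -0.88/2.12 = -0.4151; g_pf = 0.132/2.12 = 0.06226; g_alb = 0.281/2.12 = 0.1325.
Total gain g = -0.22034.

-0.220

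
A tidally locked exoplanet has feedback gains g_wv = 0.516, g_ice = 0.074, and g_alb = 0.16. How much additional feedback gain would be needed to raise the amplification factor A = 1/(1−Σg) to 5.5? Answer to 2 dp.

Current total gain = 0.75.
Target gain for A = 5.5: g* = 1 − 1/5.5 = 0.8182.
Additional gain needed = 0.8182 − 0.75 = 0.07.

0.07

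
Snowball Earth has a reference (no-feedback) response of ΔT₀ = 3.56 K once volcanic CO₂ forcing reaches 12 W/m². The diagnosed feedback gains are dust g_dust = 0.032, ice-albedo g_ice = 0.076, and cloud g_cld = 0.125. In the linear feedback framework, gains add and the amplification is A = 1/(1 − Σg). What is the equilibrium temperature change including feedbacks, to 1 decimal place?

Total gain g = 0.032 + 0.076 + 0.125 = 0.233.
Amplification A = 1/(1 − 0.233) = 1.304.
ΔT = 3.56 × 1.304 = 4.6 K.

4.6 K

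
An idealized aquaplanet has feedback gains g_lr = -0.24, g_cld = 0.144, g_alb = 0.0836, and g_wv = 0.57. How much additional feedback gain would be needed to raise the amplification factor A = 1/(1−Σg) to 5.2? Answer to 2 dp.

Current total gain = 0.5576.
Target gain for A = 5.2: g* = 1 − 1/5.2 = 0.8077.
Additional gain needed = 0.8077 − 0.5576 = 0.25.

0.25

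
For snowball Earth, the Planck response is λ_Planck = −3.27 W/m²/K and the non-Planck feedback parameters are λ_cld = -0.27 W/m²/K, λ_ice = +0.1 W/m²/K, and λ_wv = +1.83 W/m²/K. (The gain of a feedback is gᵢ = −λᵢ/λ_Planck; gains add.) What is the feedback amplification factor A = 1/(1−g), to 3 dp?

2.031

Convert to gains: g_cld = -0.27/3.27 = -0.08257; g_ice = 0.1/3.27 = 0.03058; g_wv = 1.83/3.27 = 0.5596.
Total gain g = 0.50761.
A = 1/(1 − 0.50761) = 2.031.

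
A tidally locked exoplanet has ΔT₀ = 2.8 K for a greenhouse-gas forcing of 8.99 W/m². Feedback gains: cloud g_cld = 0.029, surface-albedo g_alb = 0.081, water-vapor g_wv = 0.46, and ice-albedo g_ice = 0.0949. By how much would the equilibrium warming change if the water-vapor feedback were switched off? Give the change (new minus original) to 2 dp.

-4.83 K

Original: g = 0.6649, ΔT = 2.8/(1−0.6649) = 8.3557 K.
Without water-vapor: g' = 0.2049, ΔT' = 2.8/(1−0.2049) = 3.5216 K.
Change = 3.5216 − 8.3557 = -4.83 K.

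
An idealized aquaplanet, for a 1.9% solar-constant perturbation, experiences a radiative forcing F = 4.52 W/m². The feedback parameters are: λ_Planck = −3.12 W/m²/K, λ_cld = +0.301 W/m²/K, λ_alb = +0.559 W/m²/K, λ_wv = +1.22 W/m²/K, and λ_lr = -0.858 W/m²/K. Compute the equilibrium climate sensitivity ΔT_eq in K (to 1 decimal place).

2.4 K

Net feedback parameter λ = (−3.12) + (+0.301) + (+0.559) + (+1.22) + (-0.858) = -1.898 W/m²/K.
ΔT = −F/λ = −4.52/(-1.898) = 2.4 K.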